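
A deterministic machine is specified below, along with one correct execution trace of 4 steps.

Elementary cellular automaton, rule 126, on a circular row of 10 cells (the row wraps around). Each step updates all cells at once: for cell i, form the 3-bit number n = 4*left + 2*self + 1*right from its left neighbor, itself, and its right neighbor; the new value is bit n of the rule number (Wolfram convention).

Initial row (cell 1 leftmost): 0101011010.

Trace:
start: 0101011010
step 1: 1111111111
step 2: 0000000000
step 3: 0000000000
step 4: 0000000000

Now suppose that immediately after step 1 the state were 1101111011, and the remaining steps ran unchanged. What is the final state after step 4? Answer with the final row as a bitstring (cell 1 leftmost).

state after step 1 := 1101111011
step 2: 0111001110
step 3: 1101111011
step 4: 0111001110

0111001110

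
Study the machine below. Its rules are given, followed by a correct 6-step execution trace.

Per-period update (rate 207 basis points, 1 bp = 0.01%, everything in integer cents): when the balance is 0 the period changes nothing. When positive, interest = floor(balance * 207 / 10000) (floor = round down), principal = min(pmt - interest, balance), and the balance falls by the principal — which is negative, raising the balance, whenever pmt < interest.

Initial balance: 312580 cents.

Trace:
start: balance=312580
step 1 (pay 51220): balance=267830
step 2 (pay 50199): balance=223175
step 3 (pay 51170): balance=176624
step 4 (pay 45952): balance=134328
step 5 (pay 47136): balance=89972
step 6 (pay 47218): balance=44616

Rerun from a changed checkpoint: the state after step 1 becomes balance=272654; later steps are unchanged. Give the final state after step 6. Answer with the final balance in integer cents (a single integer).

state after step 1 := balance=272654
step 2 (pay 50199): balance=228098
step 3 (pay 51170): balance=181649
step 4 (pay 45952): balance=139457
step 5 (pay 47136): balance=95207
step 6 (pay 47218): balance=49959

49959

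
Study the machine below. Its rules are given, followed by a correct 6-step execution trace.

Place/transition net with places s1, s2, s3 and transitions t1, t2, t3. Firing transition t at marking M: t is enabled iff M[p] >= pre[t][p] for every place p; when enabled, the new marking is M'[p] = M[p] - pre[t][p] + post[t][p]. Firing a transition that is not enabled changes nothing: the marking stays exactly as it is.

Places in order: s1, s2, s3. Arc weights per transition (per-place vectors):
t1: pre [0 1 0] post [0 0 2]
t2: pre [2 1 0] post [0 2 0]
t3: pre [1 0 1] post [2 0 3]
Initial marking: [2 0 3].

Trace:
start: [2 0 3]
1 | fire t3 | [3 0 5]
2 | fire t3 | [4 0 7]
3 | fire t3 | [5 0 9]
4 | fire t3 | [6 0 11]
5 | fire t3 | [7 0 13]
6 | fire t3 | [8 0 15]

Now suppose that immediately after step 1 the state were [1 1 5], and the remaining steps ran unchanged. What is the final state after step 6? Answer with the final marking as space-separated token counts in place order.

6 1 15

state after step 1 := [1 1 5]
2 | fire t3 | [2 1 7]
3 | fire t3 | [3 1 9]
4 | fire t3 | [4 1 11]
5 | fire t3 | [5 1 13]
6 | fire t3 | [6 1 15]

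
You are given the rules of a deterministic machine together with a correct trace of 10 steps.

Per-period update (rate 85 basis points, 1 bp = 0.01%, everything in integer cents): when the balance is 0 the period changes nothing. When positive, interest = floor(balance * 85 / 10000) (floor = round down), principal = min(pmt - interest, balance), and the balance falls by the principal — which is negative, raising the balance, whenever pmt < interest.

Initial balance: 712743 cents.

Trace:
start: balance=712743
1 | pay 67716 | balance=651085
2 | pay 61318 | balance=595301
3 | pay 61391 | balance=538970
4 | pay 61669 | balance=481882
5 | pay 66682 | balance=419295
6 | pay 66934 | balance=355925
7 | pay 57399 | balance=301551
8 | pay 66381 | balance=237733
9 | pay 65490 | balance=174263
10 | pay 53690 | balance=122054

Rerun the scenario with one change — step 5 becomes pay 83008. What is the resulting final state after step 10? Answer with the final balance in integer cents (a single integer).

105022

(re-executing from step 5 with the substitution; state before step 5: balance=481882)
5 | pay 83008 | balance=402969
6 | pay 66934 | balance=339460
7 | pay 57399 | balance=284946
8 | pay 66381 | balance=220987
9 | pay 65490 | balance=157375
10 | pay 53690 | balance=105022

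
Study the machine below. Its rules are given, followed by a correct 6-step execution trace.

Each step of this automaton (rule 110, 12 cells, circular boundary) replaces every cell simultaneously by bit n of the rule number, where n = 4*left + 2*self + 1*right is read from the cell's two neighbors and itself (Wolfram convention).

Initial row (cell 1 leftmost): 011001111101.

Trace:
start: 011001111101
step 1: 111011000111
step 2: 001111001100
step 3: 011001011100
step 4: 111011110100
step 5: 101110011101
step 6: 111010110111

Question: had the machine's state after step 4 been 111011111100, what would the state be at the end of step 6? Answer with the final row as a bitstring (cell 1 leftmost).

state after step 4 := 111011111100
step 5: 101110000101
step 6: 111010001111

111010001111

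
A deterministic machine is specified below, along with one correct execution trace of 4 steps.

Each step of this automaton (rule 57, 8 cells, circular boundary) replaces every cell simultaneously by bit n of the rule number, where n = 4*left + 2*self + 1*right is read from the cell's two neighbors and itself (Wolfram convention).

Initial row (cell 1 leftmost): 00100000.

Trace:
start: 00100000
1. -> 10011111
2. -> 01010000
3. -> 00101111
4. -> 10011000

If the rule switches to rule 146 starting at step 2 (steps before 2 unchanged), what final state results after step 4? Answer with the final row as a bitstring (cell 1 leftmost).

00001001

(re-executing steps 2..4 under rule 146; state before step 2: 10011111)
2. -> 01101111
3. -> 00000110
4. -> 00001001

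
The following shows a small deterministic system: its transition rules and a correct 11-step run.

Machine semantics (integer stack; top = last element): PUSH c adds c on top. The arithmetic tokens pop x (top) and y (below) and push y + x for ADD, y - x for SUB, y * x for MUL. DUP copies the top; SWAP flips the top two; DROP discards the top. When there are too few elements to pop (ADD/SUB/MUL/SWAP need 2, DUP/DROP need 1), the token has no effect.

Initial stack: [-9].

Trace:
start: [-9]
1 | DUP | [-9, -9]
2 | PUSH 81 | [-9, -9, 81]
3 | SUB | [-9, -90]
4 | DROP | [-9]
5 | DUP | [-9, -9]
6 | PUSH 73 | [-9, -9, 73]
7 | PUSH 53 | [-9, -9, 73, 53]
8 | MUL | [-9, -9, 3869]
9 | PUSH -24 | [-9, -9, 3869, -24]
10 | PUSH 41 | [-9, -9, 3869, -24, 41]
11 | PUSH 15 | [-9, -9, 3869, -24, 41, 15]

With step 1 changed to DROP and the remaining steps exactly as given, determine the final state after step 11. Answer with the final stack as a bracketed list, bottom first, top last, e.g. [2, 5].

[3869, -24, 41, 15]

(re-executing from step 1 with the substitution; state before step 1: [-9])
1 | DROP | []
2 | PUSH 81 | [81]
3 | SUB | [81]
4 | DROP | []
5 | DUP | []
6 | PUSH 73 | [73]
7 | PUSH 53 | [73, 53]
8 | MUL | [3869]
9 | PUSH -24 | [3869, -24]
10 | PUSH 41 | [3869, -24, 41]
11 | PUSH 15 | [3869, -24, 41, 15]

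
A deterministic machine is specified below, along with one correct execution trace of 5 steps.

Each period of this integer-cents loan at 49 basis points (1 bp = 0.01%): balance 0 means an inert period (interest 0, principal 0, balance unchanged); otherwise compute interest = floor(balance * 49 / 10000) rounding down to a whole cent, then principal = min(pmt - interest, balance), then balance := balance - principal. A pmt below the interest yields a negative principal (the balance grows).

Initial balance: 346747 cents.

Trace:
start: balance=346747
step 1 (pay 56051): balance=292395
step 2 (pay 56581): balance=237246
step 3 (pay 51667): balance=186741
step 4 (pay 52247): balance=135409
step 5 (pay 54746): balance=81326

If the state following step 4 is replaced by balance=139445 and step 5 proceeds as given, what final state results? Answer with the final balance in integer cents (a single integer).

state after step 4 := balance=139445
step 5 (pay 54746): balance=85382

85382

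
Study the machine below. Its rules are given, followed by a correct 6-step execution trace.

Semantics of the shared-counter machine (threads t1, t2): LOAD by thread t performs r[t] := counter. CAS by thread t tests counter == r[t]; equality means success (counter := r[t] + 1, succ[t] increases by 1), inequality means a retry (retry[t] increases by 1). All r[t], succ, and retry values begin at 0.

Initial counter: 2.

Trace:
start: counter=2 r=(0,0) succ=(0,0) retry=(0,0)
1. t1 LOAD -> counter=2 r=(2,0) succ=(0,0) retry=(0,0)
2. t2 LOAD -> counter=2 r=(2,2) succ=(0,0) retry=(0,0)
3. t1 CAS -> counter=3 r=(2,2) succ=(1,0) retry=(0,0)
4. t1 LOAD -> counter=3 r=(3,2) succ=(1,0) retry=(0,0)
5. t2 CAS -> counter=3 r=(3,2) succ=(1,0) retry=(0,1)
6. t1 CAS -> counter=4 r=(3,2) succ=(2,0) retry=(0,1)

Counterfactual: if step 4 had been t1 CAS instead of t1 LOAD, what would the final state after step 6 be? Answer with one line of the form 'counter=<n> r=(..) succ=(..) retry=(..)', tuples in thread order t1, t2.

counter=3 r=(2,2) succ=(1,0) retry=(2,1)

(re-executing from step 4 with the substitution; state before step 4: counter=3 r=(2,2) succ=(1,0) retry=(0,0))
4. t1 CAS -> counter=3 r=(2,2) succ=(1,0) retry=(1,0)
5. t2 CAS -> counter=3 r=(2,2) succ=(1,0) retry=(1,1)
6. t1 CAS -> counter=3 r=(2,2) succ=(1,0) retry=(2,1)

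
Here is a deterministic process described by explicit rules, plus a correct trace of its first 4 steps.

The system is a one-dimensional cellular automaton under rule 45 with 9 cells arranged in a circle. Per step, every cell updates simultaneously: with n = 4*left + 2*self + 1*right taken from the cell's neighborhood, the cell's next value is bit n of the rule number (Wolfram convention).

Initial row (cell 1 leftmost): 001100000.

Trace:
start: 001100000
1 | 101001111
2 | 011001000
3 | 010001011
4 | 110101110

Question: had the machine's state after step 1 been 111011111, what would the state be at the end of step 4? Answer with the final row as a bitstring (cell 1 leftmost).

001100100

state after step 1 := 111011111
2 | 000110000
3 | 110100111
4 | 001100100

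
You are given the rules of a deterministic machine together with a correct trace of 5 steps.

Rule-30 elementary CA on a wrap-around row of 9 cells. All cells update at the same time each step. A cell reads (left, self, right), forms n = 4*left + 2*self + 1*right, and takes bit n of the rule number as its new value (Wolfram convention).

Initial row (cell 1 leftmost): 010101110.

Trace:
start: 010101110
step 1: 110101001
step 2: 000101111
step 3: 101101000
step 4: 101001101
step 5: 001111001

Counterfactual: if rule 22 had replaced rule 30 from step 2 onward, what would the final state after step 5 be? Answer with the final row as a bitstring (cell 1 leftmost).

001111100

(re-executing steps 2..5 under rule 22; state before step 2: 110101001)
step 2: 000101110
step 3: 001100001
step 4: 110010011
step 5: 001111100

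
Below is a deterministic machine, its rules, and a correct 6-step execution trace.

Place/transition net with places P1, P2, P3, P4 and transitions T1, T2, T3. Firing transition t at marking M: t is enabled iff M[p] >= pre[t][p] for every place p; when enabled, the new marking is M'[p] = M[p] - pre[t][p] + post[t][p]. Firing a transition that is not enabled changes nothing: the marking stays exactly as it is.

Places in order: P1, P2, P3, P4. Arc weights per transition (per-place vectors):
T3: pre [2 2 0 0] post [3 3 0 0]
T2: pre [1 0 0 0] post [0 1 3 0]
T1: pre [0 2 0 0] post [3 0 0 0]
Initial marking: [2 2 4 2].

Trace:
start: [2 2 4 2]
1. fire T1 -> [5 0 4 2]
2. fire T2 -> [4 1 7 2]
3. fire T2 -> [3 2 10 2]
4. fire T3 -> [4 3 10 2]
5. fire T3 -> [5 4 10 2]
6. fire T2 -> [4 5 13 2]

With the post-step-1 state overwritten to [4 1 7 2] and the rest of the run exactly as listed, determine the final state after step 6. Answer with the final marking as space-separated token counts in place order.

state after step 1 := [4 1 7 2]
2. fire T2 -> [3 2 10 2]
3. fire T2 -> [2 3 13 2]
4. fire T3 -> [3 4 13 2]
5. fire T3 -> [4 5 13 2]
6. fire T2 -> [3 6 16 2]

3 6 16 2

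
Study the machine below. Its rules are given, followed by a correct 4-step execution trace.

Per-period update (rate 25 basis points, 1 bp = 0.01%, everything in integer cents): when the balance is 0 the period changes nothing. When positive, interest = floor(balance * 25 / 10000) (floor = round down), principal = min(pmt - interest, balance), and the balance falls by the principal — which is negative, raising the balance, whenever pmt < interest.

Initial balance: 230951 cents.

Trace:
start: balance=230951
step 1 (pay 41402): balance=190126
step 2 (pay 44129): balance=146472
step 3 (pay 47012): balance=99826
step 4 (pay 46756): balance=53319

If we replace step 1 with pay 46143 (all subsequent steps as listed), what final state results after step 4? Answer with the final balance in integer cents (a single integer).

(re-executing from step 1 with the substitution; state before step 1: balance=230951)
step 1 (pay 46143): balance=185385
step 2 (pay 44129): balance=141719
step 3 (pay 47012): balance=95061
step 4 (pay 46756): balance=48542

48542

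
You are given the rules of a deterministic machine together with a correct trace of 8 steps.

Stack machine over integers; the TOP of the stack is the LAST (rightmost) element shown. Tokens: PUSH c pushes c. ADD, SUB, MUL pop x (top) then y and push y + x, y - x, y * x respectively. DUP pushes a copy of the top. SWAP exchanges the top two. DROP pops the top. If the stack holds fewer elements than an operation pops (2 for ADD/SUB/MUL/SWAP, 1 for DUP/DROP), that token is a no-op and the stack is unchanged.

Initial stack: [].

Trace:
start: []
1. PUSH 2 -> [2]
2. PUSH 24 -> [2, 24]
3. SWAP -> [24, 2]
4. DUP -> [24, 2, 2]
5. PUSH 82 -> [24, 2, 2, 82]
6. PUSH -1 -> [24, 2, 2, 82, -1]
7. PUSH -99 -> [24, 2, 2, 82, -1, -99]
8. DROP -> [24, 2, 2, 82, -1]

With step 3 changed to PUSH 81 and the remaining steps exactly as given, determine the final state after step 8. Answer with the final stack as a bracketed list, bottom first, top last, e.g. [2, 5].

[2, 24, 81, 81, 82, -1]

(re-executing from step 3 with the substitution; state before step 3: [2, 24])
3. PUSH 81 -> [2, 24, 81]
4. DUP -> [2, 24, 81, 81]
5. PUSH 82 -> [2, 24, 81, 81, 82]
6. PUSH -1 -> [2, 24, 81, 81, 82, -1]
7. PUSH -99 -> [2, 24, 81, 81, 82, -1, -99]
8. DROP -> [2, 24, 81, 81, 82, -1]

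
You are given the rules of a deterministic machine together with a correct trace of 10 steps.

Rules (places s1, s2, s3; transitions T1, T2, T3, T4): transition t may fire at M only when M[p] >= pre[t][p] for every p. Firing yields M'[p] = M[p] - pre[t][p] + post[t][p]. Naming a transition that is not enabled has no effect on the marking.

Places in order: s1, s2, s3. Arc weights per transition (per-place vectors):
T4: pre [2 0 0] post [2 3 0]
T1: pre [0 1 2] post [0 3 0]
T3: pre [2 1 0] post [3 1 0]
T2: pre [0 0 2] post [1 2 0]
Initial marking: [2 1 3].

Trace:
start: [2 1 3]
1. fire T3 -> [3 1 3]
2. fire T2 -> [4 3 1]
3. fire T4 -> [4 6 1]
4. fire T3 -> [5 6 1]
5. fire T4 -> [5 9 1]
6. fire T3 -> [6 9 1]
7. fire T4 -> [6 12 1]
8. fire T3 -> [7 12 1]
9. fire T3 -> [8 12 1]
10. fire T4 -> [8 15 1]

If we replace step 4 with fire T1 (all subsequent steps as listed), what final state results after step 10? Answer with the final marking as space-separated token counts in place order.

(re-executing from step 4 with the substitution; state before step 4: [4 6 1])
4. fire T1 -> [4 6 1]
5. fire T4 -> [4 9 1]
6. fire T3 -> [5 9 1]
7. fire T4 -> [5 12 1]
8. fire T3 -> [6 12 1]
9. fire T3 -> [7 12 1]
10. fire T4 -> [7 15 1]

7 15 1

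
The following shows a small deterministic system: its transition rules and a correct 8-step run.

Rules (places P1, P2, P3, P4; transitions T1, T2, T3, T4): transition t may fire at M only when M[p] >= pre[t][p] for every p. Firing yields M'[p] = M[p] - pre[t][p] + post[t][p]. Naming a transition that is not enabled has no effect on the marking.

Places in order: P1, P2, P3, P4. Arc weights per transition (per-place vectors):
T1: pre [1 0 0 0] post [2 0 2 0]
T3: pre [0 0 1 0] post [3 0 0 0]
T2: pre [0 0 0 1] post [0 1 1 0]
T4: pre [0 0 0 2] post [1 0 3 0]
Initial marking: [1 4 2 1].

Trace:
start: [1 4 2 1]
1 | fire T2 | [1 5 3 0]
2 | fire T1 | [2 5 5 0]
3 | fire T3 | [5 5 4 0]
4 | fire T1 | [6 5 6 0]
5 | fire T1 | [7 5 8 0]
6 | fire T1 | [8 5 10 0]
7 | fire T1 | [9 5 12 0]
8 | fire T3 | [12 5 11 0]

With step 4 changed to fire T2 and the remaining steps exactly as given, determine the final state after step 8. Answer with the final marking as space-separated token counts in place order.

(re-executing from step 4 with the substitution; state before step 4: [5 5 4 0])
4 | fire T2 | [5 5 4 0]
5 | fire T1 | [6 5 6 0]
6 | fire T1 | [7 5 8 0]
7 | fire T1 | [8 5 10 0]
8 | fire T3 | [11 5 9 0]

11 5 9 0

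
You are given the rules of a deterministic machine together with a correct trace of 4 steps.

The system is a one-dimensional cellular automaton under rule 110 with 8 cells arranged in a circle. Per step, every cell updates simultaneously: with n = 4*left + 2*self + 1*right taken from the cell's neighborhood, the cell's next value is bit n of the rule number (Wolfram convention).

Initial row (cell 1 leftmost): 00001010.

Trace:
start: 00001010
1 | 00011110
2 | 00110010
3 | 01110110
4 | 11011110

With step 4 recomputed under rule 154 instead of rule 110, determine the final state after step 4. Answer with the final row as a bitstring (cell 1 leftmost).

(re-executing step 4 under rule 154; state before step 4: 01110110)
4 | 11100101

11100101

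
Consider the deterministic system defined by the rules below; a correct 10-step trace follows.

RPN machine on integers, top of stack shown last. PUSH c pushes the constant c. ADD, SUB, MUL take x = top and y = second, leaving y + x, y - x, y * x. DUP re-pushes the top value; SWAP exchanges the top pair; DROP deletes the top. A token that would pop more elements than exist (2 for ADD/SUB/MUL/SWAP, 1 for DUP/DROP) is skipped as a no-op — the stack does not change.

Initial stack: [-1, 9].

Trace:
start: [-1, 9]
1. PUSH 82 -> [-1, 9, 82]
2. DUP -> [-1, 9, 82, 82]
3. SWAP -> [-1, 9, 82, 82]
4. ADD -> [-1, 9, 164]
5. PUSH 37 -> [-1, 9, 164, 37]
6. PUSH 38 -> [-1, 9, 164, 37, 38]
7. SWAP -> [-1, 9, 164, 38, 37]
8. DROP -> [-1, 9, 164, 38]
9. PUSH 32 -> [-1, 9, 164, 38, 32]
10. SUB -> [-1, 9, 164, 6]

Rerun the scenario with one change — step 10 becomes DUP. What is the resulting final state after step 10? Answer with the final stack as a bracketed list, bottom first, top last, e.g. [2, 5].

[-1, 9, 164, 38, 32, 32]

(re-executing from step 10 with the substitution; state before step 10: [-1, 9, 164, 38, 32])
10. DUP -> [-1, 9, 164, 38, 32, 32]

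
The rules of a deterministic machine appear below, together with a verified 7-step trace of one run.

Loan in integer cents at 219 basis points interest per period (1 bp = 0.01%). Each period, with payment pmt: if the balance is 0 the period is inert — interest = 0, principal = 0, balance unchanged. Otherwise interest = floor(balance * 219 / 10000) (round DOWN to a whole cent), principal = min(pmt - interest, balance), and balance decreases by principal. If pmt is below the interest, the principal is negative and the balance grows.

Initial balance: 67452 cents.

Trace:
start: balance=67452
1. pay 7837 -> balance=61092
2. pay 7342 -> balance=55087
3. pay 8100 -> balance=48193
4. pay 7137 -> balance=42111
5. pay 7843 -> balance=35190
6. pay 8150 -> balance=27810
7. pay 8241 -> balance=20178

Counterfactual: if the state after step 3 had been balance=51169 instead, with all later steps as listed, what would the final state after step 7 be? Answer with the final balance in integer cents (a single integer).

state after step 3 := balance=51169
4. pay 7137 -> balance=45152
5. pay 7843 -> balance=38297
6. pay 8150 -> balance=30985
7. pay 8241 -> balance=23422

23422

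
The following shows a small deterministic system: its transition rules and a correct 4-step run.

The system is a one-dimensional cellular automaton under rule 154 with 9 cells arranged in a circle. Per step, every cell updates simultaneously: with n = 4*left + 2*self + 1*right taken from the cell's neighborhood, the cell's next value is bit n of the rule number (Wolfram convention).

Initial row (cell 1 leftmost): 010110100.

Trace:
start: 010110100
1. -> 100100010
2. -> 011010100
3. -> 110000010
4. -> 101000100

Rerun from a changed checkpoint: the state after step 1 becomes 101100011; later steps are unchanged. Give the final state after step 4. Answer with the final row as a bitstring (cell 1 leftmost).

state after step 1 := 101100011
2. -> 001010111
3. -> 110000110
4. -> 101001100

101001100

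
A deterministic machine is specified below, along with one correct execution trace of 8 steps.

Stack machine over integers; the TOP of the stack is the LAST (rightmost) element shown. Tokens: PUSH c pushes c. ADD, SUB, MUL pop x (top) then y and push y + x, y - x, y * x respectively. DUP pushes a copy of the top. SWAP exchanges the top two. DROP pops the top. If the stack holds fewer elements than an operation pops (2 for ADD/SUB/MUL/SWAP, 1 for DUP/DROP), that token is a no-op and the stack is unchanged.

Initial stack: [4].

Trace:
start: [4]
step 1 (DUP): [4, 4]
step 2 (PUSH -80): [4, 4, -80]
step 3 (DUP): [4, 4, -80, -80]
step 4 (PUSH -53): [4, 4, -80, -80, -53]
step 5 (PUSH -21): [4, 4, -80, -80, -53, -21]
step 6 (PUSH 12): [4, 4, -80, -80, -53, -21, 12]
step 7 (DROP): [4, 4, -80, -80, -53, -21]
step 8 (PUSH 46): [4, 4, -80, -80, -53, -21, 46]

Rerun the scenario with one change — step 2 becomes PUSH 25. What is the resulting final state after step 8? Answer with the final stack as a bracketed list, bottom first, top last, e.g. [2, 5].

(re-executing from step 2 with the substitution; state before step 2: [4, 4])
step 2 (PUSH 25): [4, 4, 25]
step 3 (DUP): [4, 4, 25, 25]
step 4 (PUSH -53): [4, 4, 25, 25, -53]
step 5 (PUSH -21): [4, 4, 25, 25, -53, -21]
step 6 (PUSH 12): [4, 4, 25, 25, -53, -21, 12]
step 7 (DROP): [4, 4, 25, 25, -53, -21]
step 8 (PUSH 46): [4, 4, 25, 25, -53, -21, 46]

[4, 4, 25, 25, -53, -21, 46]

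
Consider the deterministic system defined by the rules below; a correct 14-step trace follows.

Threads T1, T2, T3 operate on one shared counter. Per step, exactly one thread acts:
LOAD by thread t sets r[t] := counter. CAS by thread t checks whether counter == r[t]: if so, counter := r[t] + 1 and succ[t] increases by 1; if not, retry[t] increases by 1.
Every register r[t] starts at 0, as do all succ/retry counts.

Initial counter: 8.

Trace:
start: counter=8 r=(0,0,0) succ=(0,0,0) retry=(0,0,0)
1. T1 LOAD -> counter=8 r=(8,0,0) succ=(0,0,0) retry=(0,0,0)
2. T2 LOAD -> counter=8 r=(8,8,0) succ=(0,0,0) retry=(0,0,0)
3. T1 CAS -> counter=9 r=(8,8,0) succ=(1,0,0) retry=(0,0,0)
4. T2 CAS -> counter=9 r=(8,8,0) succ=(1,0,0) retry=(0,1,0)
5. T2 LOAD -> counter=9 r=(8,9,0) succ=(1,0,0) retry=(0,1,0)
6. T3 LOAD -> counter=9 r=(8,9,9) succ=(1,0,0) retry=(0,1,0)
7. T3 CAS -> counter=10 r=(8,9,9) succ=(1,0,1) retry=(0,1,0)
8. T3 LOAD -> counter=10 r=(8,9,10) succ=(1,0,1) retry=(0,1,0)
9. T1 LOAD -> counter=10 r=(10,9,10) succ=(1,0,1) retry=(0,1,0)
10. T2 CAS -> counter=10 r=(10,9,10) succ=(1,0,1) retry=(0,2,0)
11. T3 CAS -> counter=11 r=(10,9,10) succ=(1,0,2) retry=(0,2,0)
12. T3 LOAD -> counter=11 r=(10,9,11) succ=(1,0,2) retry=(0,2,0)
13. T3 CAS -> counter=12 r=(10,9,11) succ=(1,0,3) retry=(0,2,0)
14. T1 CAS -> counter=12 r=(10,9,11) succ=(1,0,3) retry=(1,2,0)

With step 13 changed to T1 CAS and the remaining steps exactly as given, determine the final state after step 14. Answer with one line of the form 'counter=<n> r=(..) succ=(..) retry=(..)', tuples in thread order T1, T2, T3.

(re-executing from step 13 with the substitution; state before step 13: counter=11 r=(10,9,11) succ=(1,0,2) retry=(0,2,0))
13. T1 CAS -> counter=11 r=(10,9,11) succ=(1,0,2) retry=(1,2,0)
14. T1 CAS -> counter=11 r=(10,9,11) succ=(1,0,2) retry=(2,2,0)

counter=11 r=(10,9,11) succ=(1,0,2) retry=(2,2,0)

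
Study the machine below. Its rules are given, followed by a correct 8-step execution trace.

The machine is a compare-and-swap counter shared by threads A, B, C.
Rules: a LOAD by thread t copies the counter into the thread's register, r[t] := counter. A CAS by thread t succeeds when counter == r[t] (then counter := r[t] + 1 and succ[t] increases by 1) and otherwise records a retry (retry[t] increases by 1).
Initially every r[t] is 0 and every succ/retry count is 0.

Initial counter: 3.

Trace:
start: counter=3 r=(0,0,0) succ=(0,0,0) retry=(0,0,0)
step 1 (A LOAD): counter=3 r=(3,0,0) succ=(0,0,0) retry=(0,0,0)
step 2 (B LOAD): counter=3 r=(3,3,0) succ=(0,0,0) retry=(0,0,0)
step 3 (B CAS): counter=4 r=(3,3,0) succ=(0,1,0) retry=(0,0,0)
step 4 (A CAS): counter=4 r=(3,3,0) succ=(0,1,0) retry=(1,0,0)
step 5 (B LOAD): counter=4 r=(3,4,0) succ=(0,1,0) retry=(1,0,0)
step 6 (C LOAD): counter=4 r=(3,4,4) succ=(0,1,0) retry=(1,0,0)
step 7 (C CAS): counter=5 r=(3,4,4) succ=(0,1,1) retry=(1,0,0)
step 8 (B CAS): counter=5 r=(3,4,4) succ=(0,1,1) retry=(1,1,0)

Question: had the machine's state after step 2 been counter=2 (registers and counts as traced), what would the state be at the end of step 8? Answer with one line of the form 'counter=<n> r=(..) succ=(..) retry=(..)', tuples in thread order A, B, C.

counter=3 r=(3,2,2) succ=(0,0,1) retry=(1,2,0)

state after step 2 := counter=2 r=(3,3,0) succ=(0,0,0) retry=(0,0,0)
step 3 (B CAS): counter=2 r=(3,3,0) succ=(0,0,0) retry=(0,1,0)
step 4 (A CAS): counter=2 r=(3,3,0) succ=(0,0,0) retry=(1,1,0)
step 5 (B LOAD): counter=2 r=(3,2,0) succ=(0,0,0) retry=(1,1,0)
step 6 (C LOAD): counter=2 r=(3,2,2) succ=(0,0,0) retry=(1,1,0)
step 7 (C CAS): counter=3 r=(3,2,2) succ=(0,0,1) retry=(1,1,0)
step 8 (B CAS): counter=3 r=(3,2,2) succ=(0,0,1) retry=(1,2,0)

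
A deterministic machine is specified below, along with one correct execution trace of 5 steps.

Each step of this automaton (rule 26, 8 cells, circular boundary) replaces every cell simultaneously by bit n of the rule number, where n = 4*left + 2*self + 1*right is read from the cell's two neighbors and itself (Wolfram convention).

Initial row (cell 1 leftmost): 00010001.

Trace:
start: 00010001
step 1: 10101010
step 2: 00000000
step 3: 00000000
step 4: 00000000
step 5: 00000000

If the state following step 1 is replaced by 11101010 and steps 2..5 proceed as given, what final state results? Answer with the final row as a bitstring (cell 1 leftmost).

state after step 1 := 11101010
step 2: 10000000
step 3: 01000001
step 4: 00100010
step 5: 01010101

01010101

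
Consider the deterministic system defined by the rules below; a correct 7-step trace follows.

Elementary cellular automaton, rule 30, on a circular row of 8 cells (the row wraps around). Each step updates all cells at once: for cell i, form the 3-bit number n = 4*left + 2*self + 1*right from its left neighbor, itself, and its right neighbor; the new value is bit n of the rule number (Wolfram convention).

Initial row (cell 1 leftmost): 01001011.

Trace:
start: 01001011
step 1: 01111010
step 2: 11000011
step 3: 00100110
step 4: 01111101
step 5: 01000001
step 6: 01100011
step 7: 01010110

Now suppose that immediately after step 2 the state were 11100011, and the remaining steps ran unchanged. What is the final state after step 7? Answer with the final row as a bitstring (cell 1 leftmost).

state after step 2 := 11100011
step 3: 00010110
step 4: 00110101
step 5: 11100101
step 6: 00011101
step 7: 10110001

10110001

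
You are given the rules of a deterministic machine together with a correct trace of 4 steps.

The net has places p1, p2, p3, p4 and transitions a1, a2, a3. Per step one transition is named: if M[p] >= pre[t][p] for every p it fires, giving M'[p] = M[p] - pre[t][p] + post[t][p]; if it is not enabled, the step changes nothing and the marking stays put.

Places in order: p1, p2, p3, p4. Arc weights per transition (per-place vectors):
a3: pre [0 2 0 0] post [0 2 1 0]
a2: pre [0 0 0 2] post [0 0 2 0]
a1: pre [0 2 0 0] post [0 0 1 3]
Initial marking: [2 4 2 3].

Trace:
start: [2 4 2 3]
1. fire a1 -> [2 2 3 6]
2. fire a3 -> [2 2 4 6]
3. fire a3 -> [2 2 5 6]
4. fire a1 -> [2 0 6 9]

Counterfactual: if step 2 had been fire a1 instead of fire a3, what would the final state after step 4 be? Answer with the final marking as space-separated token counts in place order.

(re-executing from step 2 with the substitution; state before step 2: [2 2 3 6])
2. fire a1 -> [2 0 4 9]
3. fire a3 -> [2 0 4 9]
4. fire a1 -> [2 0 4 9]

2 0 4 9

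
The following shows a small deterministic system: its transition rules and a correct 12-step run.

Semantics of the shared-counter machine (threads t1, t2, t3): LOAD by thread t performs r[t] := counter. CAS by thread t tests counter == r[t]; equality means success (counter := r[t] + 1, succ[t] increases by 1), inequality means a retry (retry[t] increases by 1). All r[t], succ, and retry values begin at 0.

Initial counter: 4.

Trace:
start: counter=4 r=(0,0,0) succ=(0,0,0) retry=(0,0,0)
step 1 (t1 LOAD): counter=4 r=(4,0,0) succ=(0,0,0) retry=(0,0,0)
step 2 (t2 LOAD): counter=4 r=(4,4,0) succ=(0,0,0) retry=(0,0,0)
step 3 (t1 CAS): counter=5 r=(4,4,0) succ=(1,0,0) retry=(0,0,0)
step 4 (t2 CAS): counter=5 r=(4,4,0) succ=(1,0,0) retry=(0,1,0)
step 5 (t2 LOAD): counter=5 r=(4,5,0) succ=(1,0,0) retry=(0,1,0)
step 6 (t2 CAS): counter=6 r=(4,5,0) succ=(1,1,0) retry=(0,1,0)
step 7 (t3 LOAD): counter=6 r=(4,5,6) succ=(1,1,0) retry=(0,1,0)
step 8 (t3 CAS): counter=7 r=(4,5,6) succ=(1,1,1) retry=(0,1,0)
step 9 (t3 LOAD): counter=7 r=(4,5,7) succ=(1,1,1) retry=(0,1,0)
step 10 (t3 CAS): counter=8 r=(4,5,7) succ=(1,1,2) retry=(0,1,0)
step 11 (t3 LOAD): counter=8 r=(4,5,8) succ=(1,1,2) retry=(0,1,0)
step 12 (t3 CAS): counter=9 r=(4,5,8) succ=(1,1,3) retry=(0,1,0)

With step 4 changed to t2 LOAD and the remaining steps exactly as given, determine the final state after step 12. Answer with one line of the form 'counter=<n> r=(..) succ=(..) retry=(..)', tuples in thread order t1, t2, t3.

(re-executing from step 4 with the substitution; state before step 4: counter=5 r=(4,4,0) succ=(1,0,0) retry=(0,0,0))
step 4 (t2 LOAD): counter=5 r=(4,5,0) succ=(1,0,0) retry=(0,0,0)
step 5 (t2 LOAD): counter=5 r=(4,5,0) succ=(1,0,0) retry=(0,0,0)
step 6 (t2 CAS): counter=6 r=(4,5,0) succ=(1,1,0) retry=(0,0,0)
step 7 (t3 LOAD): counter=6 r=(4,5,6) succ=(1,1,0) retry=(0,0,0)
step 8 (t3 CAS): counter=7 r=(4,5,6) succ=(1,1,1) retry=(0,0,0)
step 9 (t3 LOAD): counter=7 r=(4,5,7) succ=(1,1,1) retry=(0,0,0)
step 10 (t3 CAS): counter=8 r=(4,5,7) succ=(1,1,2) retry=(0,0,0)
step 11 (t3 LOAD): counter=8 r=(4,5,8) succ=(1,1,2) retry=(0,0,0)
step 12 (t3 CAS): counter=9 r=(4,5,8) succ=(1,1,3) retry=(0,0,0)

counter=9 r=(4,5,8) succ=(1,1,3) retry=(0,0,0)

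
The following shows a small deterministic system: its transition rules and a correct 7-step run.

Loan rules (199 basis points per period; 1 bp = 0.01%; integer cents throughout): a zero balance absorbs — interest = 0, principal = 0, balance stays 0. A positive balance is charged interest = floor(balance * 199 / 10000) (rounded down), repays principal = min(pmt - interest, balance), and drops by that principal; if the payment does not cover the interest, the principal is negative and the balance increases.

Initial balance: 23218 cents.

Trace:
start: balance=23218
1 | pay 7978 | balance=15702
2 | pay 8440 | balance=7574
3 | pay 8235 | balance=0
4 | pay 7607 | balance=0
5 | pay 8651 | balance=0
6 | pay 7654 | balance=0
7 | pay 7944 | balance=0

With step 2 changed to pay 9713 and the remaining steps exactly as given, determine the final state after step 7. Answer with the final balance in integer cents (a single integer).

(re-executing from step 2 with the substitution; state before step 2: balance=15702)
2 | pay 9713 | balance=6301
3 | pay 8235 | balance=0
4 | pay 7607 | balance=0
5 | pay 8651 | balance=0
6 | pay 7654 | balance=0
7 | pay 7944 | balance=0

0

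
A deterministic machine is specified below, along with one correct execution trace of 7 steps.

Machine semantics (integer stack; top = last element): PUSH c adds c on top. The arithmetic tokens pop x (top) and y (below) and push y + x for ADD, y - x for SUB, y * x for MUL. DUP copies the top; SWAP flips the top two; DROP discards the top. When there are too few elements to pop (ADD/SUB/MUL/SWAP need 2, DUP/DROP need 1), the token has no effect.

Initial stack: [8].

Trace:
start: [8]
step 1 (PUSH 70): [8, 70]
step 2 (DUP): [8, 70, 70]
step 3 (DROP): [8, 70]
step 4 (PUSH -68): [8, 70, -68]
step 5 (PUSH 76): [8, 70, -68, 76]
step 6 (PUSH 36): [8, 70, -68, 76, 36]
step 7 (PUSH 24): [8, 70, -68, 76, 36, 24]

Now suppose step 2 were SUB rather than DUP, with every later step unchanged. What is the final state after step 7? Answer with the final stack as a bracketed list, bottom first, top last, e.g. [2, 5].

(re-executing from step 2 with the substitution; state before step 2: [8, 70])
step 2 (SUB): [-62]
step 3 (DROP): []
step 4 (PUSH -68): [-68]
step 5 (PUSH 76): [-68, 76]
step 6 (PUSH 36): [-68, 76, 36]
step 7 (PUSH 24): [-68, 76, 36, 24]

[-68, 76, 36, 24]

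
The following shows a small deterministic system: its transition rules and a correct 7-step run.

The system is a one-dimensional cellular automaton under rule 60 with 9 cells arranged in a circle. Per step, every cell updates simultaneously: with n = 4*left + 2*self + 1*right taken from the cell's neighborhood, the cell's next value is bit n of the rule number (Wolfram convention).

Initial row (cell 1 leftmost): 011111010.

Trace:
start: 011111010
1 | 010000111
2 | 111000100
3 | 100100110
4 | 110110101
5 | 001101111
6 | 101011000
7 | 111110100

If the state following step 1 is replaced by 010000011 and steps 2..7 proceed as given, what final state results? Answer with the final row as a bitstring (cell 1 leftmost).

101010001

state after step 1 := 010000011
2 | 111000010
3 | 100100011
4 | 010110010
5 | 011101011
6 | 110011110
7 | 101010001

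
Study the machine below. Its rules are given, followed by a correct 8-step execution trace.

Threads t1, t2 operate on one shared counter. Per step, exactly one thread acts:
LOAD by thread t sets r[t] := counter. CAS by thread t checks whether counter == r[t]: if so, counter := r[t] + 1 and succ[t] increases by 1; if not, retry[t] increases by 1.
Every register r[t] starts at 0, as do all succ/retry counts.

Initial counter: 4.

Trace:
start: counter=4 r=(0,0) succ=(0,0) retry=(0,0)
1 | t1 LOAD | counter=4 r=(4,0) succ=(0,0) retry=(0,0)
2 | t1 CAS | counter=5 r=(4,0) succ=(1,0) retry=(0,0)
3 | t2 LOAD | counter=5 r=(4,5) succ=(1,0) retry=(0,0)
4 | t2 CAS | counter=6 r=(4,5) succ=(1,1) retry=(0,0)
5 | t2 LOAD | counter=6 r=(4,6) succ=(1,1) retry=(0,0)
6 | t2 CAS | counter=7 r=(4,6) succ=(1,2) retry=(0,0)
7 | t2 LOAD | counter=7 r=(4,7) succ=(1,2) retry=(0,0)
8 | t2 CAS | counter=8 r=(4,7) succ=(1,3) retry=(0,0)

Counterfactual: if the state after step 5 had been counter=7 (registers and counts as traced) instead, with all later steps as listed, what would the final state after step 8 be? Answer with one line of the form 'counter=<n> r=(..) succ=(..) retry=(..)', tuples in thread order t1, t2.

state after step 5 := counter=7 r=(4,6) succ=(1,1) retry=(0,0)
6 | t2 CAS | counter=7 r=(4,6) succ=(1,1) retry=(0,1)
7 | t2 LOAD | counter=7 r=(4,7) succ=(1,1) retry=(0,1)
8 | t2 CAS | counter=8 r=(4,7) succ=(1,2) retry=(0,1)

counter=8 r=(4,7) succ=(1,2) retry=(0,1)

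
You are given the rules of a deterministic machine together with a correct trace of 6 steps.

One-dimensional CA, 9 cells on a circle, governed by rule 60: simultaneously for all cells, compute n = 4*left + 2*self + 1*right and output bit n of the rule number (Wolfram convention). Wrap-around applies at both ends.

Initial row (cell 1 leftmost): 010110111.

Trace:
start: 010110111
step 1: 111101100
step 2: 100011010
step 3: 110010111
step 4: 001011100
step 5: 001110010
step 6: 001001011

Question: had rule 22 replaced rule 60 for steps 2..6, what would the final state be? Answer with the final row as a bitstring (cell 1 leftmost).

011011000

(re-executing steps 2..6 under rule 22; state before step 2: 111101100)
step 2: 000000011
step 3: 100000100
step 4: 110001111
step 5: 001010000
step 6: 011011000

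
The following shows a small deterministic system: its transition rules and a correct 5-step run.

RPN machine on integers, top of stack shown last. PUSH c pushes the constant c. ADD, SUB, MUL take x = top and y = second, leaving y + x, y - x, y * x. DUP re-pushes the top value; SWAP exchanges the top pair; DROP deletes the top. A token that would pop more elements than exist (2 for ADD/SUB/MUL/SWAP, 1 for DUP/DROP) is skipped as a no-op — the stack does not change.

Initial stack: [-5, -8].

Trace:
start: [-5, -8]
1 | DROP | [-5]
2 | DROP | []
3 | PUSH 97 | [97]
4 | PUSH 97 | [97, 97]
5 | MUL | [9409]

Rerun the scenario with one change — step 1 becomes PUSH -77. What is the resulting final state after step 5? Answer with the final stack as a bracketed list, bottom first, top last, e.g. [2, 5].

[-5, -8, 9409]

(re-executing from step 1 with the substitution; state before step 1: [-5, -8])
1 | PUSH -77 | [-5, -8, -77]
2 | DROP | [-5, -8]
3 | PUSH 97 | [-5, -8, 97]
4 | PUSH 97 | [-5, -8, 97, 97]
5 | MUL | [-5, -8, 9409]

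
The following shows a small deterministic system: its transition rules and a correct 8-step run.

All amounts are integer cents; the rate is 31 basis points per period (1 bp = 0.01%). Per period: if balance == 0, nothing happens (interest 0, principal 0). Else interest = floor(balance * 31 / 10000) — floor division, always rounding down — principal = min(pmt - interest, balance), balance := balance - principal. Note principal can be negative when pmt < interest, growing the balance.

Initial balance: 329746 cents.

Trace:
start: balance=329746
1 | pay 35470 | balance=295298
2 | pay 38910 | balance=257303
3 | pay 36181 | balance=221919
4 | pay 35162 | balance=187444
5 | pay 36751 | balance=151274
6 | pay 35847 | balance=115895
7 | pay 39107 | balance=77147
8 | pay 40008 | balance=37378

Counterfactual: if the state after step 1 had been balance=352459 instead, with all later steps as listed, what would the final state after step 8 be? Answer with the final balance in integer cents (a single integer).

state after step 1 := balance=352459
2 | pay 38910 | balance=314641
3 | pay 36181 | balance=279435
4 | pay 35162 | balance=245139
5 | pay 36751 | balance=209147
6 | pay 35847 | balance=173948
7 | pay 39107 | balance=135380
8 | pay 40008 | balance=95791

95791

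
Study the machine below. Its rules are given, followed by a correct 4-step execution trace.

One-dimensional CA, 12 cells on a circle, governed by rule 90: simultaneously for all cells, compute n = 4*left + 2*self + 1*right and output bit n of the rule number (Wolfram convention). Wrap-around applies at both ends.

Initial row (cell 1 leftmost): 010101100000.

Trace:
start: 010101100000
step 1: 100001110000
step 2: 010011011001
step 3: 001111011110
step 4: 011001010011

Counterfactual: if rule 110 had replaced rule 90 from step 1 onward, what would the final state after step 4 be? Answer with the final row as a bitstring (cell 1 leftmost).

(re-executing steps 1..4 under rule 110; state before step 1: 010101100000)
step 1: 111111100000
step 2: 100000100001
step 3: 100001100011
step 4: 100011100110

100011100110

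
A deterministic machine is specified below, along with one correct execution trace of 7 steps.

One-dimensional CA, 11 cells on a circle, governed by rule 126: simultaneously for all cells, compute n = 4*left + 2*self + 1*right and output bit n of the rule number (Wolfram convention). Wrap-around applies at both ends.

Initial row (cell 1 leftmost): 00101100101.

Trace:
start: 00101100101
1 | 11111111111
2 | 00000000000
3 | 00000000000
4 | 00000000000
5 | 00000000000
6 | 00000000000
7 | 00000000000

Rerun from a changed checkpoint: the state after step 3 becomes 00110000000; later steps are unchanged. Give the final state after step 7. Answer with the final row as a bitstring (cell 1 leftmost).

state after step 3 := 00110000000
4 | 01111000000
5 | 11001100000
6 | 11111110001
7 | 00000011011

00000011011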